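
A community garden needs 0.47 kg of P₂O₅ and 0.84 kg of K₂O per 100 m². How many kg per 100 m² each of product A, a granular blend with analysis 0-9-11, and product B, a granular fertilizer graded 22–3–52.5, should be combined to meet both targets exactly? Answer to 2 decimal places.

5.04 kg product A, 0.54 kg product B

Let a = kg of product A, b = kg of product B (per 100 m²).
P₂O₅: 0.09·a + 0.03·b = 0.47
K₂O: 0.11·a + 0.525·b = 0.84
Eliminate b: (row1) − 0.03/0.525·(row2) → 0.0837143·a = 0.422, so a = 5.04096.
Then b = (0.84 − 0.11·5.04096) / 0.525 = 0.5438.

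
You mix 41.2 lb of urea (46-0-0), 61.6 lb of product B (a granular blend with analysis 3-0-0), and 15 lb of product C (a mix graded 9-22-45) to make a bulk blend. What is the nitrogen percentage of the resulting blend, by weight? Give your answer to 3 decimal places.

18.803% N

Total mass = 41.2 + 61.6 + 15 = 117.8 lb.
N mass = 46%×41.2 + 3%×61.6 + 9%×15 = 22.15 lb.
% N = 22.15 / 117.8 = 18.8031%.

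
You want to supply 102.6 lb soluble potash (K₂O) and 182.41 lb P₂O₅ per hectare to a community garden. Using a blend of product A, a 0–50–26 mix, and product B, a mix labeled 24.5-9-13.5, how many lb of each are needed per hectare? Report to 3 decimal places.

349.010 lb product A, 87.832 lb product B

With a, b = lb per hectare of product A and product B:
K₂O: 0.26·a + 0.135·b = 102.6
P₂O₅: 0.5·a + 0.09·b = 182.41
Solving simultaneously: a = 349.0102, b = 87.8322.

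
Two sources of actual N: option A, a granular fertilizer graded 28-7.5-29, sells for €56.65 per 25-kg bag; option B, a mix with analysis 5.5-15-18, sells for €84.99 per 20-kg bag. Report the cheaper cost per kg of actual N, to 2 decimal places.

option A: N per bag = 25 × 28% = 7 kg; cost = 56.65 / 7 = €8.0929/kg N.
option B: N per bag = 20 × 5.5% = 1.1 kg; cost = 84.99 / 1.1 = €77.2636/kg N.
option A is cheaper.

€8.09 per kg N (option A)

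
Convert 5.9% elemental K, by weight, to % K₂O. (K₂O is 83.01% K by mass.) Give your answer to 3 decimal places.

%K₂O = 5.9 / 0.8301 = 7.10758%.

7.108% K₂O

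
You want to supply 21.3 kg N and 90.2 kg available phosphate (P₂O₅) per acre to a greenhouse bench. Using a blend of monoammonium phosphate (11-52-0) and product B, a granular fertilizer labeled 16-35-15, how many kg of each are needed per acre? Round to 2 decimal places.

156.09 kg monoammonium phosphate, 25.82 kg product B

With a, b = kg per acre of monoammonium phosphate and product B:
N: 0.11·a + 0.16·b = 21.3
P₂O₅: 0.52·a + 0.35·b = 90.2
Eliminate a: (row1) − 0.11/0.52·(row2) → 0.0859615·b = 2.21923, so b = 25.8166.
Back-substitute: a = (21.3 − 0.16·25.8166) / 0.11 = 156.085.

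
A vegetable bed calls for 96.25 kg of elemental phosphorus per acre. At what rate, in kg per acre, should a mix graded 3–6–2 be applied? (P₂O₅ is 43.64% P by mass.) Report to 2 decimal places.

3675.91 kg of product per acre

As P₂O₅: 96.25 / 0.4364 = 220.555 kg per acre.
Product per acre = 220.555 / 6% = 3675.909 kg.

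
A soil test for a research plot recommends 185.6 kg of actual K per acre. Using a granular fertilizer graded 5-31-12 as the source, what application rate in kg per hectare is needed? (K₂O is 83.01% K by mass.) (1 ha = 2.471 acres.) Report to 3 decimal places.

As K₂O: 185.6 / 0.8301 = 223.588 kg per acre.
Product per acre = 223.588 / 12% = 1863.23 kg.
Convert to per hectare: 1863.23 × 2.471 = 4604.0397 kg.

4604.040 kg of product per hectare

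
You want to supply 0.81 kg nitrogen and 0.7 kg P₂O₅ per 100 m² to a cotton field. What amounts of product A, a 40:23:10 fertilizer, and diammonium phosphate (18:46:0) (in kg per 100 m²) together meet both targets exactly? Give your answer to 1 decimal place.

1.7 kg product A, 0.7 kg diammonium phosphate

Per-100 m² balance (a = product A, b = diammonium phosphate):
N: 0.4·a + 0.18·b = 0.81
P₂O₅: 0.23·a + 0.46·b = 0.7
Solving simultaneously: a = 1.72931, b = 0.657083.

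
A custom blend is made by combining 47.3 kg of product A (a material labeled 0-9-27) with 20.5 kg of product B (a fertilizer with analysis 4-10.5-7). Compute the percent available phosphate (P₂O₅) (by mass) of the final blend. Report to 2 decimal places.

Total mass = 47.3 + 20.5 = 67.8 kg.
P₂O₅ mass = 9%×47.3 + 10.5%×20.5 = 6.4095 kg.
% P₂O₅ = 6.4095 / 67.8 = 9.45354%.

9.45% P₂O₅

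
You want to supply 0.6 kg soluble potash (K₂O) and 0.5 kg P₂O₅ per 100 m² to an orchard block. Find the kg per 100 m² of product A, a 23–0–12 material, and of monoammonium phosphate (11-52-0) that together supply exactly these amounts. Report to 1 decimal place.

5.0 kg product A, 1.0 kg monoammonium phosphate

With a, b = kg per 100 m² of product A and monoammonium phosphate:
K₂O: 0.12·a + 0·b = 0.6
P₂O₅: 0·a + 0.52·b = 0.5
Solving simultaneously: a = 5, b = 0.961538.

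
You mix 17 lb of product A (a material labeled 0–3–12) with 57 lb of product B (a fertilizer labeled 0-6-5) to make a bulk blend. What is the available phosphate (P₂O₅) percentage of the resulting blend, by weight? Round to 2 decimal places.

5.31% P₂O₅

Total mass = 17 + 57 = 74 lb.
P₂O₅ mass = 3%×17 + 6%×57 = 3.93 lb.
% P₂O₅ = 3.93 / 74 = 5.31081%.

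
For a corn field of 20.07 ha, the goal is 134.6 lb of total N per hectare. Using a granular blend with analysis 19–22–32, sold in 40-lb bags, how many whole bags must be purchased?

356 bags

Product per hectare = 134.6 / 19% = 708.421 lb.
Total product = 708.421 × 20.07 = 14218 lb.
Bags = ⌈14218 / 40⌉ = 356.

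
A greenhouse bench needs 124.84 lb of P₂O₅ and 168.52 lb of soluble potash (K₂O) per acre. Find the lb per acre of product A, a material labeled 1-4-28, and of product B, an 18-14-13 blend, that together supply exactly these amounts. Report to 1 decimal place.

216.6 lb product A, 829.8 lb product B

Let a = lb of product A, b = lb of product B (per acre).
P₂O₅: 0.04·a + 0.14·b = 124.84
K₂O: 0.28·a + 0.13·b = 168.52
Solving simultaneously: a = 216.576, b = 829.835.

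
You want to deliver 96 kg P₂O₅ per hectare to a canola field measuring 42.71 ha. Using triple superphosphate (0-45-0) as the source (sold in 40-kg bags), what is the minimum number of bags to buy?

228 bags

Product per hectare = 96 / 45% = 213.333 kg.
Total product = 213.333 × 42.71 = 9111.47 kg.
Bags = ⌈9111.47 / 40⌉ = 228.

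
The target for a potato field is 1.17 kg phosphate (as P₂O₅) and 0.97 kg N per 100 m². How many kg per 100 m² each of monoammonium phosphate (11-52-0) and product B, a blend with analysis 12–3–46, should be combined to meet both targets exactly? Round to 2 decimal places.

1.88 kg monoammonium phosphate, 6.36 kg product B

Let a = kg of monoammonium phosphate, b = kg of product B (per 100 m²).
P₂O₅: 0.52·a + 0.03·b = 1.17
N: 0.11·a + 0.12·b = 0.97
Eliminate a: (row1) − 0.52/0.11·(row2) → -0.537273·b = -3.41545, so b = 6.35702.
Back-substitute: a = (1.17 − 0.03·6.35702) / 0.52 = 1.88325.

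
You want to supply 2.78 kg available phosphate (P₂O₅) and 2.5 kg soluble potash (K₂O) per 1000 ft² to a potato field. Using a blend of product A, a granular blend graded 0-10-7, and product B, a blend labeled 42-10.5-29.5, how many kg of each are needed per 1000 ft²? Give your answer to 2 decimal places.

Let a = kg of product A, b = kg of product B (per 1000 ft²).
P₂O₅: 0.1·a + 0.105·b = 2.78
K₂O: 0.07·a + 0.295·b = 2.5
Eliminate b: (row1) − 0.105/0.295·(row2) → 0.0750847·a = 1.89017, so a = 25.1738.
Then b = (2.5 − 0.07·25.1738) / 0.295 = 2.50113.

25.17 kg product A, 2.50 kg product B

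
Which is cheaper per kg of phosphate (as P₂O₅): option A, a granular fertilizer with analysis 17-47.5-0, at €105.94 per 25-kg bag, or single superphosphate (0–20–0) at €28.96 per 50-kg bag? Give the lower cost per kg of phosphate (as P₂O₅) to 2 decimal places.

€2.90 per kg P₂O₅ (single superphosphate)

option A: P₂O₅ per bag = 25 × 47.5% = 11.875 kg; cost = 105.94 / 11.875 = €8.9213/kg P₂O₅.
single superphosphate: P₂O₅ per bag = 50 × 20% = 10 kg; cost = 28.96 / 10 = €2.8960/kg P₂O₅.
single superphosphate is cheaper.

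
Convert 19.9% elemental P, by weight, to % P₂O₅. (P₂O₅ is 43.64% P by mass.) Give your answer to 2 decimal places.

45.60% P₂O₅

%P₂O₅ = 19.9 / 0.4364 = 45.6004%.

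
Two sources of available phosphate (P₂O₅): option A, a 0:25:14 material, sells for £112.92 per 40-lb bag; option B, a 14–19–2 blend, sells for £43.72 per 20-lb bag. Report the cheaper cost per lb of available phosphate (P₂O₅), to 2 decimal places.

option A: P₂O₅ per bag = 40 × 25% = 10 lb; cost = 112.92 / 10 = £11.2920/lb P₂O₅.
option B: P₂O₅ per bag = 20 × 19% = 3.8 lb; cost = 43.72 / 3.8 = £11.5053/lb P₂O₅.
option A is cheaper.

£11.29 per lb P₂O₅ (option A)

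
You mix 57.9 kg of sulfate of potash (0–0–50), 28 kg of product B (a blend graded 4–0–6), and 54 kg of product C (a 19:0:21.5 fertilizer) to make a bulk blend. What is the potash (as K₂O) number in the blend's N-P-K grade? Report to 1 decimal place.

Total mass = 57.9 + 28 + 54 = 139.9 kg.
K₂O mass = 50%×57.9 + 6%×28 + 21.5%×54 = 42.24 kg.
% K₂O = 42.24 / 139.9 = 30.193%.

30.2% K₂O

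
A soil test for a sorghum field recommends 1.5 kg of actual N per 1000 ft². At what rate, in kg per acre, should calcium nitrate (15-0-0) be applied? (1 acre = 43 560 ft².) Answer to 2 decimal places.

435.60 kg of product per acre

Product per 1000 ft² = 1.5 / 15% = 10 kg.
Convert to per acre: 10 × 43.56 = 435.6 kg.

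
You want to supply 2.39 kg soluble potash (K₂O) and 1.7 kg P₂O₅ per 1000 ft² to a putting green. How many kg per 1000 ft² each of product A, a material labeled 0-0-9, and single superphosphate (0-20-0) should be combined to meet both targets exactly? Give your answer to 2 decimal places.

26.56 kg product A, 8.50 kg single superphosphate

Per-1000 ft² balance (a = product A, b = single superphosphate):
K₂O: 0.09·a + 0·b = 2.39
P₂O₅: 0·a + 0.2·b = 1.7
Solving simultaneously: a = 26.5556, b = 8.5.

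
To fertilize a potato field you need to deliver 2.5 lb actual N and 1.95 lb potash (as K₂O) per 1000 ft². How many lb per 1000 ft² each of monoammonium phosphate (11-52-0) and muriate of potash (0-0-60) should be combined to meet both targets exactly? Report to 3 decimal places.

22.727 lb monoammonium phosphate, 3.250 lb muriate of potash

Let a = lb of monoammonium phosphate, b = lb of muriate of potash (per 1000 ft²).
N: 0.11·a + 0·b = 2.5
K₂O: 0·a + 0.6·b = 1.95
Solving simultaneously: a = 22.7273, b = 3.25.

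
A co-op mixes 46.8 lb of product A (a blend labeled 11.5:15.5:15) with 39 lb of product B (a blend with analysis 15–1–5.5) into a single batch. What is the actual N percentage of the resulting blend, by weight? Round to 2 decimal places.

Total mass = 46.8 + 39 = 85.8 lb.
N mass = 11.5%×46.8 + 15%×39 = 11.232 lb.
% N = 11.232 / 85.8 = 13.0909%.

13.09% N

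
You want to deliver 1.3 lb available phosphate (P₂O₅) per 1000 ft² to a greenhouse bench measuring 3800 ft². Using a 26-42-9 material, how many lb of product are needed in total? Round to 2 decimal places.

11.76 lb

Product per 1000 ft² = 1.3 / 42% = 3.09524 lb.
Total product = 3.09524 × 3800 / 1000 = 11.7619 lb.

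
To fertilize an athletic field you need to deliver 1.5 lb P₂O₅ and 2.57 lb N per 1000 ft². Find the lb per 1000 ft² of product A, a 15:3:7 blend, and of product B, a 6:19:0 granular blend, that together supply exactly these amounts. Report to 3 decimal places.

14.918 lb product A, 5.539 lb product B

Let a = lb of product A, b = lb of product B (per 1000 ft²).
P₂O₅: 0.03·a + 0.19·b = 1.5
N: 0.15·a + 0.06·b = 2.57
Solving simultaneously: a = 14.9176, b = 5.53933.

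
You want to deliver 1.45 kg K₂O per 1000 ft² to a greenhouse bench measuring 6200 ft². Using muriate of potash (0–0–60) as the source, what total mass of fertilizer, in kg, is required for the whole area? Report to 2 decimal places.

14.98 kg

Product per 1000 ft² = 1.45 / 60% = 2.41667 kg.
Total product = 2.41667 × 6200 / 1000 = 14.9833 kg.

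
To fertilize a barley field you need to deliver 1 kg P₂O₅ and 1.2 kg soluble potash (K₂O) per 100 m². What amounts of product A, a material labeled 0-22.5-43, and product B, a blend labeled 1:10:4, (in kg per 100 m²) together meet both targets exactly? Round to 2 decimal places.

2.35 kg product A, 4.71 kg product B

With a, b = kg per 100 m² of product A and product B:
P₂O₅: 0.225·a + 0.1·b = 1
K₂O: 0.43·a + 0.04·b = 1.2
Solving simultaneously: a = 2.35294, b = 4.70588.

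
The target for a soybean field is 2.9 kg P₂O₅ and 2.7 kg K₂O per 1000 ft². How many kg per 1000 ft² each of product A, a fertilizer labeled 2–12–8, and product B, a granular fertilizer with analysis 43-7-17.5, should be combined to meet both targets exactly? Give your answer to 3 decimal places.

20.682 kg product A, 5.974 kg product B

Per-1000 ft² balance (a = product A, b = product B):
P₂O₅: 0.12·a + 0.07·b = 2.9
K₂O: 0.08·a + 0.175·b = 2.7
Eliminate a: (row1) − 0.12/0.08·(row2) → -0.1925·b = -1.15, so b = 5.97403.
Back-substitute: a = (2.9 − 0.07·5.97403) / 0.12 = 20.6818.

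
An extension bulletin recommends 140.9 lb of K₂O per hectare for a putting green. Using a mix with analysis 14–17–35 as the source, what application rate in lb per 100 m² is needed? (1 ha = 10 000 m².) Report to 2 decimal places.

4.03 lb of product per hundred sq m

Product per hectare = 140.9 / 35% = 402.571 lb.
Convert to per 100 m²: 402.571 × 0.01 = 4.02571 lb.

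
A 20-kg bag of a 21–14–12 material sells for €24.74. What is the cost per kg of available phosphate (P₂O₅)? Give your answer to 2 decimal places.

P₂O₅ in bag = 20 × 14% = 2.8 kg.
Cost per kg P₂O₅ = €24.74 / 2.8 = €8.8357.

€8.84 per kg P₂O₅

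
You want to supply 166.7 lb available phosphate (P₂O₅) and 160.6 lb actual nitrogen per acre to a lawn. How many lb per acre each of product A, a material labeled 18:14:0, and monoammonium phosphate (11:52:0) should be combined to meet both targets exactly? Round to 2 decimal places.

833.44 lb product A, 96.19 lb monoammonium phosphate

Per-acre balance (a = product A, b = monoammonium phosphate):
P₂O₅: 0.14·a + 0.52·b = 166.7
N: 0.18·a + 0.11·b = 160.6
Solving simultaneously: a = 833.4399, b = 96.1893.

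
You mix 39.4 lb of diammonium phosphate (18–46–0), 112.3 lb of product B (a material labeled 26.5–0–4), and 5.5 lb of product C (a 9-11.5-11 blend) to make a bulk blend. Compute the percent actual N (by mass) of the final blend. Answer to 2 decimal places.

23.76% N

Total mass = 39.4 + 112.3 + 5.5 = 157.2 lb.
N mass = 18%×39.4 + 26.5%×112.3 + 9%×5.5 = 37.3465 lb.
% N = 37.3465 / 157.2 = 23.7573%.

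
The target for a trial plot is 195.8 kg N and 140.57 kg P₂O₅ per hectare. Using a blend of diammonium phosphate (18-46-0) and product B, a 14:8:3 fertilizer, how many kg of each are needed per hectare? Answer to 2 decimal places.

80.32 kg diammonium phosphate, 1295.31 kg product B

Let a = kg of diammonium phosphate, b = kg of product B (per hectare).
N: 0.18·a + 0.14·b = 195.8
P₂O₅: 0.46·a + 0.08·b = 140.57
Eliminate b: (row1) − 0.14/0.08·(row2) → -0.625·a = -50.1975, so a = 80.316.
Then b = (140.57 − 0.46·80.316) / 0.08 = 1295.308.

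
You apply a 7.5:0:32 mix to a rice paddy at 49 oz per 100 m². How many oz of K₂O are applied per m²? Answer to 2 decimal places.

K₂O per 100 m² = 49 × 32% = 15.68 oz.
Convert to per m²: 15.68 × 0.01 = 0.1568 oz.

0.16 oz K₂O per sq m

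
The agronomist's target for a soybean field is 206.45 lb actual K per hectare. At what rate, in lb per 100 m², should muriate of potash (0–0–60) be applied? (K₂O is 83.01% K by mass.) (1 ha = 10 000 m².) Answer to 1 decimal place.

As K₂O: 206.45 / 0.8301 = 248.705 lb per hectare.
Product per hectare = 248.705 / 60% = 414.508 lb.
Convert to per 100 m²: 414.508 × 0.01 = 4.14508 lb.

4.1 lb of product per hundred sq m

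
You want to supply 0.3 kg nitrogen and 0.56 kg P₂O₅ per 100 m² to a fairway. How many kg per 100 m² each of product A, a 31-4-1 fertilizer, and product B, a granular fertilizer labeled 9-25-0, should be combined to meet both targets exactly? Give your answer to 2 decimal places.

0.33 kg product A, 2.19 kg product B

With a, b = kg per 100 m² of product A and product B:
N: 0.31·a + 0.09·b = 0.3
P₂O₅: 0.04·a + 0.25·b = 0.56
Eliminate a: (row1) − 0.31/0.04·(row2) → -1.8475·b = -4.04, so b = 2.18674.
Back-substitute: a = (0.3 − 0.09·2.18674) / 0.31 = 0.332882.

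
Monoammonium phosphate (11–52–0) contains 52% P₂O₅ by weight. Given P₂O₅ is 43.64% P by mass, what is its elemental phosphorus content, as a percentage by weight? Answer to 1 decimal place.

%P = 52 × 0.4364 = 22.6928%.

22.7% P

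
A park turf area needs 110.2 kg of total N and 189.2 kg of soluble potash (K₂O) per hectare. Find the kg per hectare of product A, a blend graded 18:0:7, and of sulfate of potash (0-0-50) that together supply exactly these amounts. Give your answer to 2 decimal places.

612.22 kg product A, 292.69 kg sulfate of potash

Let a = kg of product A, b = kg of sulfate of potash (per hectare).
N: 0.18·a + 0·b = 110.2
K₂O: 0.07·a + 0.5·b = 189.2
From row1: a = (110.2 − 0·b) / 0.18.
Into row2: 0.07·(110.2 − 0·b)/0.18 + 0.5·b = 189.2 → b = 292.689, a = 612.222.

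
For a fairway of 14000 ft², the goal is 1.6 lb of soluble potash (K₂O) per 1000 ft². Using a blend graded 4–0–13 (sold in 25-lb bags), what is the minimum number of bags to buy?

Product per 1000 ft² = 1.6 / 13% = 12.3077 lb.
Total product = 12.3077 × 14000 / 1000 = 172.308 lb.
Bags = ⌈172.308 / 25⌉ = 7.

7 bags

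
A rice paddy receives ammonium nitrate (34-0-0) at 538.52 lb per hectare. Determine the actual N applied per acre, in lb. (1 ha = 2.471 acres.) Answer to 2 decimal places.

nitrogen per hectare = 538.52 × 34% = 183.097 lb.
Convert to per acre: 183.097 × 0.404694 = 74.0983 lb.

74.10 lb N per acre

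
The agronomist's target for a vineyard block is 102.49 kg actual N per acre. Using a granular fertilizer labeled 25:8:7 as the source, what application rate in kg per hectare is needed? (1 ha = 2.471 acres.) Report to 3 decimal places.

1013.011 kg of product per hectare

Product per acre = 102.49 / 25% = 409.96 kg.
Convert to per hectare: 409.96 × 2.471 = 1013.0112 kg.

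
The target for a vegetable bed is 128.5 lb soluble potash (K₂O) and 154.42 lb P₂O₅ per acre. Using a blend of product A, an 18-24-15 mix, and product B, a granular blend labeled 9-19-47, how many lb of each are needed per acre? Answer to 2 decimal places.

With a, b = lb per acre of product A and product B:
K₂O: 0.15·a + 0.47·b = 128.5
P₂O₅: 0.24·a + 0.19·b = 154.42
Eliminate b: (row1) − 0.47/0.19·(row2) → -0.443684·a = -253.486, so a = 571.321.
Then b = (154.42 − 0.24·571.321) / 0.19 = 91.0676.

571.32 lb product A, 91.07 lb product B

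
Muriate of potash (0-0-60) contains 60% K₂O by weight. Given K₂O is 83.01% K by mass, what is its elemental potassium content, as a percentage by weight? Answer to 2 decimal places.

49.81% K

%K = 60 × 0.8301 = 49.806%.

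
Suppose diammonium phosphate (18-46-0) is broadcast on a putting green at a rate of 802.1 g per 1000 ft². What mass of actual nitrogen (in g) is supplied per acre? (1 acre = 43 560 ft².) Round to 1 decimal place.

6289.1 g N per acre

nitrogen per 1000 ft² = 802.1 × 18% = 144.378 g.
Convert to per acre: 144.378 × 43.56 = 6289.11 g.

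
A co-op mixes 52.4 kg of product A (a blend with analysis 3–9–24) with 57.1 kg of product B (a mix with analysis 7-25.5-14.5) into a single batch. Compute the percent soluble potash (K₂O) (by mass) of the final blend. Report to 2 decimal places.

Total mass = 52.4 + 57.1 = 109.5 kg.
K₂O mass = 24%×52.4 + 14.5%×57.1 = 20.8555 kg.
% K₂O = 20.8555 / 109.5 = 19.0461%.

19.05% K₂O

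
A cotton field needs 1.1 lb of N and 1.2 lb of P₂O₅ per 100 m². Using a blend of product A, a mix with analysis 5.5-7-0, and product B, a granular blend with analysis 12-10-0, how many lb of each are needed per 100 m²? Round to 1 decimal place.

11.7 lb product A, 3.8 lb product B

With a, b = lb per 100 m² of product A and product B:
N: 0.055·a + 0.12·b = 1.1
P₂O₅: 0.07·a + 0.1·b = 1.2
From row1: a = (1.1 − 0.12·b) / 0.055.
Into row2: 0.07·(1.1 − 0.12·b)/0.055 + 0.1·b = 1.2 → b = 3.7931, a = 11.7241.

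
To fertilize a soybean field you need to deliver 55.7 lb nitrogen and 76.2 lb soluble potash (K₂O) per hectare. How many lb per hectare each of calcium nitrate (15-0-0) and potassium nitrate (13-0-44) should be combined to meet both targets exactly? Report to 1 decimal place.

Per-hectare balance (a = calcium nitrate, b = potassium nitrate):
N: 0.15·a + 0.13·b = 55.7
K₂O: 0·a + 0.44·b = 76.2
Solving simultaneously: a = 221.242, b = 173.182.

221.2 lb calcium nitrate, 173.2 lb potassium nitrate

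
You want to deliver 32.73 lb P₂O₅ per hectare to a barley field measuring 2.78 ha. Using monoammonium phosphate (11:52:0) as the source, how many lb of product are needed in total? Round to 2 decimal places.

174.98 lb

Product per hectare = 32.73 / 52% = 62.9423 lb.
Total product = 62.9423 × 2.78 = 174.9796 lb.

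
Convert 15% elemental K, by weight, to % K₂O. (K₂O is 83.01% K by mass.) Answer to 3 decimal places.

18.070% K₂O

%K₂O = 15 / 0.8301 = 18.0701%.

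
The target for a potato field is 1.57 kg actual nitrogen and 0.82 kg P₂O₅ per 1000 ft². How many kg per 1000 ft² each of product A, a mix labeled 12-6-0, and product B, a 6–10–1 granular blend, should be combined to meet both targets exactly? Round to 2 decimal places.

Per-1000 ft² balance (a = product A, b = product B):
N: 0.12·a + 0.06·b = 1.57
P₂O₅: 0.06·a + 0.1·b = 0.82
From row1: a = (1.57 − 0.06·b) / 0.12.
Into row2: 0.06·(1.57 − 0.06·b)/0.12 + 0.1·b = 0.82 → b = 0.5, a = 12.8333.

12.83 kg product A, 0.50 kg product B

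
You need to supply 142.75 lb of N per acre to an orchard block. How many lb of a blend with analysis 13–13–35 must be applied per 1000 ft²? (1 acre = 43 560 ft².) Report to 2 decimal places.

Product per acre = 142.75 / 13% = 1098.08 lb.
Convert to per 1000 ft²: 1098.08 × 0.0229568 = 25.2084 lb.

25.21 lb of product per thousand sq ft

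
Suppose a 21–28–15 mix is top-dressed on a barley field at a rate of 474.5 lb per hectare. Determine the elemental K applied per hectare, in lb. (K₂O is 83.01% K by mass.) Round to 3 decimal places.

59.082 lb K per hectare

K₂O per hectare = 474.5 × 15% = 71.175 lb.
Elemental K = 71.175 × 0.8301 = 59.0824 lb per hectare.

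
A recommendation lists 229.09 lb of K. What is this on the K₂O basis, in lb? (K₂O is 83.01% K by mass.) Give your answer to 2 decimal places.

275.98 lb K₂O

K₂O = 229.09 / 0.8301 = 275.979 lb.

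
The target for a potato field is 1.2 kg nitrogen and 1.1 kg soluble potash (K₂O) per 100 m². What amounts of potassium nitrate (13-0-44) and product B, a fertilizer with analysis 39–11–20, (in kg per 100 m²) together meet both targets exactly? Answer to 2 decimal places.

Let a = kg of potassium nitrate, b = kg of product B (per 100 m²).
N: 0.13·a + 0.39·b = 1.2
K₂O: 0.44·a + 0.2·b = 1.1
From row1: a = (1.2 − 0.39·b) / 0.13.
Into row2: 0.44·(1.2 − 0.39·b)/0.13 + 0.2·b = 1.1 → b = 2.64423, a = 1.29808.

1.30 kg potassium nitrate, 2.64 kg product B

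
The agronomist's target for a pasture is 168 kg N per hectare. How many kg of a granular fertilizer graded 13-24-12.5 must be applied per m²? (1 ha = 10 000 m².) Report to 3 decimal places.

Product per hectare = 168 / 13% = 1292.31 kg.
Convert to per m²: 1292.31 × 0.0001 = 0.129231 kg.

0.129 kg of product per sq m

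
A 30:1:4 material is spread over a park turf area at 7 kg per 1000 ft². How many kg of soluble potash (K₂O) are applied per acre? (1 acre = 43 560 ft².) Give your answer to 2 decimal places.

K₂O per 1000 ft² = 7 × 4% = 0.28 kg.
Convert to per acre: 0.28 × 43.56 = 12.1968 kg.

12.20 kg K₂O per acre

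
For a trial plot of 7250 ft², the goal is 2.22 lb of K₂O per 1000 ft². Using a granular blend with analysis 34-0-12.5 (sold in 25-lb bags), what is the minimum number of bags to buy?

Product per 1000 ft² = 2.22 / 12.5% = 17.76 lb.
Total product = 17.76 × 7250 / 1000 = 128.76 lb.
Bags = ⌈128.76 / 25⌉ = 6.

6 bags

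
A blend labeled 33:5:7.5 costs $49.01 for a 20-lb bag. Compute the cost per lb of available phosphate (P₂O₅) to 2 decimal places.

P₂O₅ in bag = 20 × 5% = 1 lb.
Cost per lb P₂O₅ = $49.01 / 1 = $49.0100.

$49.01 per lb P₂O₅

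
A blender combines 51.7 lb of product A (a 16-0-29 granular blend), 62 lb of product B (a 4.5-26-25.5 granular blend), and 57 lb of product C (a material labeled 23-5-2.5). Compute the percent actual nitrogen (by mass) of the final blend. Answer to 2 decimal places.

14.16% N

Total mass = 51.7 + 62 + 57 = 170.7 lb.
N mass = 16%×51.7 + 4.5%×62 + 23%×57 = 24.172 lb.
% N = 24.172 / 170.7 = 14.1605%.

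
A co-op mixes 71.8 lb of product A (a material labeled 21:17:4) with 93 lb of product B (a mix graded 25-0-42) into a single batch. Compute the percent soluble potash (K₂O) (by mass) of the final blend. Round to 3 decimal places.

25.444% K₂O

Total mass = 71.8 + 93 = 164.8 lb.
K₂O mass = 4%×71.8 + 42%×93 = 41.932 lb.
% K₂O = 41.932 / 164.8 = 25.4442%.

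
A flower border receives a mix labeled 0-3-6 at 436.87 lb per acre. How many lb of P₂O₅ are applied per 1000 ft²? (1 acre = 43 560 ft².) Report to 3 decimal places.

0.301 lb P₂O₅ per thousand sq ft

P₂O₅ per acre = 436.87 × 3% = 13.1061 lb.
Convert to per 1000 ft²: 13.1061 × 0.0229568 = 0.300875 lb.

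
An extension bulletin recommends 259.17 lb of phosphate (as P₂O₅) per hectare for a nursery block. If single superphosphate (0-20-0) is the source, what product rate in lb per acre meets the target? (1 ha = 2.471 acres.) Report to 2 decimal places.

524.42 lb of product per acre

Product per hectare = 259.17 / 20% = 1295.85 lb.
Convert to per acre: 1295.85 × 0.404694 = 524.423 lb.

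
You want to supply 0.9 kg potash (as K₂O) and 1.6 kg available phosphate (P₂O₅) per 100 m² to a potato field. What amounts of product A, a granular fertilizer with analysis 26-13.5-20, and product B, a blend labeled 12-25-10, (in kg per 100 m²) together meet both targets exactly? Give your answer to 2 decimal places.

1.78 kg product A, 5.44 kg product B

Per-100 m² balance (a = product A, b = product B):
K₂O: 0.2·a + 0.1·b = 0.9
P₂O₅: 0.135·a + 0.25·b = 1.6
Eliminate b: (row1) − 0.1/0.25·(row2) → 0.146·a = 0.26, so a = 1.78082.
Then b = (1.6 − 0.135·1.78082) / 0.25 = 5.43836.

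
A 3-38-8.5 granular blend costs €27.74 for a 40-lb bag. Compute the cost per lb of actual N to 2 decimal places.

€23.12 per lb N

N in bag = 40 × 3% = 1.2 lb.
Cost per lb N = €27.74 / 1.2 = €23.1167.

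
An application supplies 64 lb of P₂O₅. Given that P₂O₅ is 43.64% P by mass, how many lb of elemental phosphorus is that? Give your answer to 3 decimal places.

27.930 lb P

P = 64 × 0.4364 = 27.9296 lb.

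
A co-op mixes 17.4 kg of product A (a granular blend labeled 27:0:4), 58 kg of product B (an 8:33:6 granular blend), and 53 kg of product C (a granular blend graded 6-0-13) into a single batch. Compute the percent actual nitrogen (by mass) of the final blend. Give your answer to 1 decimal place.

Total mass = 17.4 + 58 + 53 = 128.4 kg.
N mass = 27%×17.4 + 8%×58 + 6%×53 = 12.518 kg.
% N = 12.518 / 128.4 = 9.74922%.

9.7% N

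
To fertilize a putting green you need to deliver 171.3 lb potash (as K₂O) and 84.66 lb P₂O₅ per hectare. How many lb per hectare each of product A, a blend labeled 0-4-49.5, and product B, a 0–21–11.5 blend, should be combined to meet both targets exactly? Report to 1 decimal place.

Per-hectare balance (a = product A, b = product B):
K₂O: 0.495·a + 0.115·b = 171.3
P₂O₅: 0.04·a + 0.21·b = 84.66
Solving simultaneously: a = 264.088, b = 352.84.

264.1 lb product A, 352.8 lb product B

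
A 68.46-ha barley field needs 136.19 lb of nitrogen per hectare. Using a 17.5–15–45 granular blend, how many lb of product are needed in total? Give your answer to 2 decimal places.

Product per hectare = 136.19 / 17.5% = 778.229 lb.
Total product = 778.229 × 68.46 = 53277.528 lb.

53277.53 lb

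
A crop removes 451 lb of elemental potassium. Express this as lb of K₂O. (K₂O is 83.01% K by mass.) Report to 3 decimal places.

K₂O = 451 / 0.8301 = 543.30804 lb.

543.308 lb K₂O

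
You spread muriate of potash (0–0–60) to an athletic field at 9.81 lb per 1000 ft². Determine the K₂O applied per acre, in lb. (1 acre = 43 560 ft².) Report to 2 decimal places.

256.39 lb K₂O per acre

K₂O per 1000 ft² = 9.81 × 60% = 5.886 lb.
Convert to per acre: 5.886 × 43.56 = 256.394 lb.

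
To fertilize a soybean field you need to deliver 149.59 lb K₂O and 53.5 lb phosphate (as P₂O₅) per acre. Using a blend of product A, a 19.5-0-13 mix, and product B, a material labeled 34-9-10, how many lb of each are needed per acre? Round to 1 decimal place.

693.4 lb product A, 594.4 lb product B

With a, b = lb per acre of product A and product B:
K₂O: 0.13·a + 0.1·b = 149.59
P₂O₅: 0·a + 0.09·b = 53.5
Solving simultaneously: a = 693.427, b = 594.444.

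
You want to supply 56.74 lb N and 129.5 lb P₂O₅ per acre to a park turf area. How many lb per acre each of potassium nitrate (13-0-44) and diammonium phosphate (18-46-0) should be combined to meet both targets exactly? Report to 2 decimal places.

46.66 lb potassium nitrate, 281.52 lb diammonium phosphate

Let a = lb of potassium nitrate, b = lb of diammonium phosphate (per acre).
N: 0.13·a + 0.18·b = 56.74
P₂O₅: 0·a + 0.46·b = 129.5
Solving simultaneously: a = 46.6622, b = 281.522.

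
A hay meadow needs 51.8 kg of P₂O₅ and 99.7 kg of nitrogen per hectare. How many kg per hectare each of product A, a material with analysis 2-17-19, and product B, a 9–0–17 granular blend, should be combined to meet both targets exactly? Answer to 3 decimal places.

Let a = kg of product A, b = kg of product B (per hectare).
P₂O₅: 0.17·a + 0·b = 51.8
N: 0.02·a + 0.09·b = 99.7
Eliminate b: (row1) − 0/0.09·(row2) → 0.17·a = 51.8, so a = 304.7059.
Then b = (99.7 − 0.02·304.7059) / 0.09 = 1040.0654.

304.706 kg product A, 1040.065 kg product B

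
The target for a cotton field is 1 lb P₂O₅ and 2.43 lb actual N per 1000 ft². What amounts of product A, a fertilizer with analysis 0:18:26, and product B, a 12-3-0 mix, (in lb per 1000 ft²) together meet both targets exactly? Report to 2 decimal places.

Per-1000 ft² balance (a = product A, b = product B):
P₂O₅: 0.18·a + 0.03·b = 1
N: 0·a + 0.12·b = 2.43
Solving simultaneously: a = 2.18056, b = 20.25.

2.18 lb product A, 20.25 lb product B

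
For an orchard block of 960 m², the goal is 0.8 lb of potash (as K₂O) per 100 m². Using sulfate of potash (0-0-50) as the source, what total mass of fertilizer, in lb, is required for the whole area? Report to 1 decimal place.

15.4 lb

Product per 100 m² = 0.8 / 50% = 1.6 lb.
Total product = 1.6 × 960 / 100 = 15.36 lb.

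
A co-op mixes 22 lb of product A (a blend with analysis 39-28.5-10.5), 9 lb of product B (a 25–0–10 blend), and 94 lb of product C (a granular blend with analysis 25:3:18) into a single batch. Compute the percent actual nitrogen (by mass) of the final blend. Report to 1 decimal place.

27.5% N

Total mass = 22 + 9 + 94 = 125 lb.
N mass = 39%×22 + 25%×9 + 25%×94 = 34.33 lb.
% N = 34.33 / 125 = 27.464%.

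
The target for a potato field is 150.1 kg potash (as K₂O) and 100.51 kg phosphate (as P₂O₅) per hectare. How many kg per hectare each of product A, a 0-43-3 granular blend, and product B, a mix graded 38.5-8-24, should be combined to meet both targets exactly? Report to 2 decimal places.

120.18 kg product A, 610.39 kg product B

Let a = kg of product A, b = kg of product B (per hectare).
K₂O: 0.03·a + 0.24·b = 150.1
P₂O₅: 0.43·a + 0.08·b = 100.51
Eliminate b: (row1) − 0.24/0.08·(row2) → -1.26·a = -151.43, so a = 120.183.
Then b = (100.51 − 0.43·120.183) / 0.08 = 610.394.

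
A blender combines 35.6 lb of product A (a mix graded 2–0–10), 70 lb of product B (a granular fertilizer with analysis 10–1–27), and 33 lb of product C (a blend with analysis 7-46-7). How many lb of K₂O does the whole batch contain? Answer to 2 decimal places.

K₂O mass = 10%×35.6 + 27%×70 + 7%×33 = 24.77 lb.

24.77 lb K₂O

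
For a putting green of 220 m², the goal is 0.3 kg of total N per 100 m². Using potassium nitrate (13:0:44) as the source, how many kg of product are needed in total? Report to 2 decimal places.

Product per 100 m² = 0.3 / 13% = 2.30769 kg.
Total product = 2.30769 × 220 / 100 = 5.07692 kg.

5.08 kg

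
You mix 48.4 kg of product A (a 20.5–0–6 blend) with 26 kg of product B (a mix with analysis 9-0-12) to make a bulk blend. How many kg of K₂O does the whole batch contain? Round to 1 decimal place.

6.0 kg K₂O

K₂O mass = 6%×48.4 + 12%×26 = 6.024 kg.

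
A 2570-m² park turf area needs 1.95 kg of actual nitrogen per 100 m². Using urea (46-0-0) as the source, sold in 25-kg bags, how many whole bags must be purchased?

5 bags

Product per 100 m² = 1.95 / 46% = 4.23913 kg.
Total product = 4.23913 × 2570 / 100 = 108.946 kg.
Bags = ⌈108.946 / 25⌉ = 5.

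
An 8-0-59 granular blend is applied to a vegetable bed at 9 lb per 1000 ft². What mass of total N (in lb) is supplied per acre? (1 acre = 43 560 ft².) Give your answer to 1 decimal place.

nitrogen per 1000 ft² = 9 × 8% = 0.72 lb.
Convert to per acre: 0.72 × 43.56 = 31.3632 lb.

31.4 lb N per acre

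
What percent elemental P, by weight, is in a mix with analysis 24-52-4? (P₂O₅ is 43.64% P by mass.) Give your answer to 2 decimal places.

22.69% P

%P = 52 × 0.4364 = 22.6928%.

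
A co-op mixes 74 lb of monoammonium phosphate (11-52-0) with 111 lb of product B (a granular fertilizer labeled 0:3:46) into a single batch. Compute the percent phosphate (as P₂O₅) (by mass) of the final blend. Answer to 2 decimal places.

Total mass = 74 + 111 = 185 lb.
P₂O₅ mass = 52%×74 + 3%×111 = 41.81 lb.
% P₂O₅ = 41.81 / 185 = 22.6%.

22.60% P₂O₅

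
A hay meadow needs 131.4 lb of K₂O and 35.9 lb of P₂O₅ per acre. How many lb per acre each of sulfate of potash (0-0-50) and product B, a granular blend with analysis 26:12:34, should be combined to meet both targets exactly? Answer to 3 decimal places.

With a, b = lb per acre of sulfate of potash and product B:
K₂O: 0.5·a + 0.34·b = 131.4
P₂O₅: 0·a + 0.12·b = 35.9
Solving simultaneously: a = 59.3667, b = 299.1667.

59.367 lb sulfate of potash, 299.167 lb product B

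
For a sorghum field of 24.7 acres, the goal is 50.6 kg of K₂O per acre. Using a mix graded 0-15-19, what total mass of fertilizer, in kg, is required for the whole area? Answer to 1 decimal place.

Product per acre = 50.6 / 19% = 266.316 kg.
Total product = 266.316 × 24.7 = 6578 kg.

6578.0 kg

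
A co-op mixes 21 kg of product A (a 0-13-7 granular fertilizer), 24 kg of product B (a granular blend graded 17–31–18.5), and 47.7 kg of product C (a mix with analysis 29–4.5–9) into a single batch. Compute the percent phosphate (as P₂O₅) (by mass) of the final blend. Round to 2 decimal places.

13.29% P₂O₅

Total mass = 21 + 24 + 47.7 = 92.7 kg.
P₂O₅ mass = 13%×21 + 31%×24 + 4.5%×47.7 = 12.3165 kg.
% P₂O₅ = 12.3165 / 92.7 = 13.2864%.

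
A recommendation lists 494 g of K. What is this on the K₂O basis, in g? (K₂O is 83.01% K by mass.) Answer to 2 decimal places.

K₂O = 494 / 0.8301 = 595.109 g.

595.11 g K₂O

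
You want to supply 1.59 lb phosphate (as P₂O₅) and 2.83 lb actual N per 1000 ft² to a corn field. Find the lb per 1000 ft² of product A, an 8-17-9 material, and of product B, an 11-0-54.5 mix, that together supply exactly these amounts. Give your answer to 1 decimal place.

9.4 lb product A, 18.9 lb product B

Per-1000 ft² balance (a = product A, b = product B):
P₂O₅: 0.17·a + 0·b = 1.59
N: 0.08·a + 0.11·b = 2.83
Eliminate b: (row1) − 0/0.11·(row2) → 0.17·a = 1.59, so a = 9.35294.
Then b = (2.83 − 0.08·9.35294) / 0.11 = 18.9251.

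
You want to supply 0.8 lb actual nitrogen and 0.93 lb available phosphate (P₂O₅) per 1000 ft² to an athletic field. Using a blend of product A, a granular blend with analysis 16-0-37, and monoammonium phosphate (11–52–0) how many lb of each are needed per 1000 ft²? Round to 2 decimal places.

With a, b = lb per 1000 ft² of product A and monoammonium phosphate:
N: 0.16·a + 0.11·b = 0.8
P₂O₅: 0·a + 0.52·b = 0.93
Solving simultaneously: a = 3.77043, b = 1.78846.

3.77 lb product A, 1.79 lb monoammonium phosphate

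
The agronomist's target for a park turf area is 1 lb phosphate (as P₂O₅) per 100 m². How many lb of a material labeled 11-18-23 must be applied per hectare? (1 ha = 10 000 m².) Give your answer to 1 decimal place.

Product per 100 m² = 1 / 18% = 5.55556 lb.
Convert to per hectare: 5.55556 × 100 = 555.556 lb.

555.6 lb of product per hectare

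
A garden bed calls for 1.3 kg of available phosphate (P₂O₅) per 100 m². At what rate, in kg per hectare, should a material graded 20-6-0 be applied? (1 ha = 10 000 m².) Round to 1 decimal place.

Product per 100 m² = 1.3 / 6% = 21.6667 kg.
Convert to per hectare: 21.6667 × 100 = 2166.67 kg.

2166.7 kg of product per hectare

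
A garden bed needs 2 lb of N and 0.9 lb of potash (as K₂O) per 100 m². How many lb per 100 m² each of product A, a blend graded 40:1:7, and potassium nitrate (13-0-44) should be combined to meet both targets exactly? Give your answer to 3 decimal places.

With a, b = lb per 100 m² of product A and potassium nitrate:
N: 0.4·a + 0.13·b = 2
K₂O: 0.07·a + 0.44·b = 0.9
Solving simultaneously: a = 4.5716, b = 1.31815.

4.572 lb product A, 1.318 lb potassium nitrate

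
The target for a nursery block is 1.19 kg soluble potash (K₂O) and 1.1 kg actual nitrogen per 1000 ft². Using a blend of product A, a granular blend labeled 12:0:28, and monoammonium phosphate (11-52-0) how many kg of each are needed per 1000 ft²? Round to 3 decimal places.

4.250 kg product A, 5.364 kg monoammonium phosphate

With a, b = kg per 1000 ft² of product A and monoammonium phosphate:
K₂O: 0.28·a + 0·b = 1.19
N: 0.12·a + 0.11·b = 1.1
Solving simultaneously: a = 4.25, b = 5.36364.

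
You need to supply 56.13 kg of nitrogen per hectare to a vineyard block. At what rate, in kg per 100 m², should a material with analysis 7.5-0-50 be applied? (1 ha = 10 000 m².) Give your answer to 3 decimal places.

7.484 kg of product per hundred sq m

Product per hectare = 56.13 / 7.5% = 748.4 kg.
Convert to per 100 m²: 748.4 × 0.01 = 7.484 kg.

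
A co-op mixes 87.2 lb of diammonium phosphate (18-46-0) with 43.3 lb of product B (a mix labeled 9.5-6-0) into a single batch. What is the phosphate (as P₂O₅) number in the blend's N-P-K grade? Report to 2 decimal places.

32.73% P₂O₅

Total mass = 87.2 + 43.3 = 130.5 lb.
P₂O₅ mass = 46%×87.2 + 6%×43.3 = 42.71 lb.
% P₂O₅ = 42.71 / 130.5 = 32.728%.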